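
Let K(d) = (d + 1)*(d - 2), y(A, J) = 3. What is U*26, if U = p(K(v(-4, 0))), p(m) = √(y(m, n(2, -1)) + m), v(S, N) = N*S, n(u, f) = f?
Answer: 26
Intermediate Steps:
K(d) = (1 + d)*(-2 + d)
p(m) = √(3 + m)
U = 1 (U = √(3 + (-2 + (0*(-4))² - 0*(-4))) = √(3 + (-2 + 0² - 1*0)) = √(3 + (-2 + 0 + 0)) = √(3 - 2) = √1 = 1)
U*26 = 1*26 = 26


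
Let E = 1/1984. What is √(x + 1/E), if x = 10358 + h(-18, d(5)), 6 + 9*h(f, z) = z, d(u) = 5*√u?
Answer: √(111072 + 5*√5)/3 ≈ 111.10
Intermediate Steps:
h(f, z) = -⅔ + z/9
E = 1/1984 ≈ 0.00050403
x = 31072/3 + 5*√5/9 (x = 10358 + (-⅔ + (5*√5)/9) = 10358 + (-⅔ + 5*√5/9) = 31072/3 + 5*√5/9 ≈ 10359.)
√(x + 1/E) = √((31072/3 + 5*√5/9) + 1/(1/1984)) = √((31072/3 + 5*√5/9) + 1984) = √(37024/3 + 5*√5/9)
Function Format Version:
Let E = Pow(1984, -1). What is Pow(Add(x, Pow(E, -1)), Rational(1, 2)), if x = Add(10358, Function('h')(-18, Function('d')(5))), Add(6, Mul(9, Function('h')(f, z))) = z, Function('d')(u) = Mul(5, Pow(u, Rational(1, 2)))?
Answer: Mul(Rational(1, 3), Pow(Add(111072, Mul(5, Pow(5, Rational(1, 2)))), Rational(1, 2))) ≈ 111.10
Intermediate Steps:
Function('h')(f, z) = Add(Rational(-2, 3), Mul(Rational(1, 9), z))
E = Rational(1, 1984) ≈ 0.00050403
x = Add(Rational(31072, 3), Mul(Rational(5, 9), Pow(5, Rational(1, 2)))) (x = Add(10358, Add(Rational(-2, 3), Mul(Rational(1, 9), Mul(5, Pow(5, Rational(1, 2)))))) = Add(10358, Add(Rational(-2, 3), Mul(Rational(5, 9), Pow(5, Rational(1, 2))))) = Add(Rational(31072, 3), Mul(Rational(5, 9), Pow(5, Rational(1, 2)))) ≈ 10359.)
Pow(Add(x, Pow(E, -1)), Rational(1, 2)) = Pow(Add(Add(Rational(31072, 3), Mul(Rational(5, 9), Pow(5, Rational(1, 2)))), Pow(Rational(1, 1984), -1)), Rational(1, 2)) = Pow(Add(Add(Rational(31072, 3), Mul(Rational(5, 9), Pow(5, Rational(1, 2)))), 1984), Rational(1, 2)) = Pow(Add(Rational(37024, 3), Mul(Rational(5, 9), Pow(5, Rational(1, 2)))), Rational(1, 2))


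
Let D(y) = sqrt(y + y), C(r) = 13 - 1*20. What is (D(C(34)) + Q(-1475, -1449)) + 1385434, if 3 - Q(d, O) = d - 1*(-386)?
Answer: 1386526 + I*sqrt(14) ≈ 1.3865e+6 + 3.7417*I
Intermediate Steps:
Q(d, O) = -383 - d (Q(d, O) = 3 - (d - 1*(-386)) = 3 - (d + 386) = 3 - (386 + d) = 3 + (-386 - d) = -383 - d)
C(r) = -7 (C(r) = 13 - 20 = -7)
D(y) = sqrt(2)*sqrt(y) (D(y) = sqrt(2*y) = sqrt(2)*sqrt(y))
(D(C(34)) + Q(-1475, -1449)) + 1385434 = (sqrt(2)*sqrt(-7) + (-383 - 1*(-1475))) + 1385434 = (sqrt(2)*(I*sqrt(7)) + (-383 + 1475)) + 1385434 = (I*sqrt(14) + 1092) + 1385434 = (1092 + I*sqrt(14)) + 1385434 = 1386526 + I*sqrt(14)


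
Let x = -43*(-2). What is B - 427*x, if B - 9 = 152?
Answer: -36561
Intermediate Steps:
B = 161 (B = 9 + 152 = 161)
x = 86
B - 427*x = 161 - 427*86 = 161 - 36722 = -36561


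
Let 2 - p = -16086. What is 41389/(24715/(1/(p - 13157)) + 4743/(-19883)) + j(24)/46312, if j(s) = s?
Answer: 9084938675599/8338000059422628 ≈ 0.0010896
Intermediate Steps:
p = 16088 (p = 2 - 1*(-16086) = 2 + 16086 = 16088)
41389/(24715/(1/(p - 13157)) + 4743/(-19883)) + j(24)/46312 = 41389/(24715/(1/(16088 - 13157)) + 4743/(-19883)) + 24/46312 = 41389/(24715/(1/2931) + 4743*(-1/19883)) + 24*(1/46312) = 41389/(24715/(1/2931) - 4743/19883) + 3/5789 = 41389/(24715*2931 - 4743/19883) + 3/5789 = 41389/(72439665 - 4743/19883) + 3/5789 = 41389/(1440317854452/19883) + 3/5789 = 41389*(19883/1440317854452) + 3/5789 = 822937487/1440317854452 + 3/5789 = 9084938675599/8338000059422628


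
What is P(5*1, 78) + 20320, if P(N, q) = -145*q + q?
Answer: 9088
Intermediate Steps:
P(N, q) = -144*q
P(5*1, 78) + 20320 = -144*78 + 20320 = -11232 + 20320 = 9088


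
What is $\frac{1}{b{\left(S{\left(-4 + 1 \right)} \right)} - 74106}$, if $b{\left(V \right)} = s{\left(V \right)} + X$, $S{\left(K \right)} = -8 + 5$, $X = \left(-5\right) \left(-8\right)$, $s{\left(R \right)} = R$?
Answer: $- \frac{1}{74069} \approx -1.3501 \cdot 10^{-5}$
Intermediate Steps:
$X = 40$
$S{\left(K \right)} = -3$
$b{\left(V \right)} = 40 + V$ ($b{\left(V \right)} = V + 40 = 40 + V$)
$\frac{1}{b{\left(S{\left(-4 + 1 \right)} \right)} - 74106} = \frac{1}{\left(40 - 3\right) - 74106} = \frac{1}{37 - 74106} = \frac{1}{-74069} = - \frac{1}{74069}$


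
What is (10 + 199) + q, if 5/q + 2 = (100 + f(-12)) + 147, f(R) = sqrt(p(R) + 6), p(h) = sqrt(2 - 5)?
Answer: 209 + 5/(245 + sqrt(6 + I*sqrt(3))) ≈ 209.02 - 2.8574e-5*I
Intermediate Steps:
p(h) = I*sqrt(3) (p(h) = sqrt(-3) = I*sqrt(3))
f(R) = sqrt(6 + I*sqrt(3)) (f(R) = sqrt(I*sqrt(3) + 6) = sqrt(6 + I*sqrt(3)))
q = 5/(245 + sqrt(6 + I*sqrt(3))) (q = 5/(-2 + ((100 + sqrt(6 + I*sqrt(3))) + 147)) = 5/(-2 + (247 + sqrt(6 + I*sqrt(3)))) = 5/(245 + sqrt(6 + I*sqrt(3))) ≈ 0.020204 - 2.8574e-5*I)
(10 + 199) + q = (10 + 199) + 5/(245 + sqrt(6 + I*sqrt(3))) = 209 + 5/(245 + sqrt(6 + I*sqrt(3)))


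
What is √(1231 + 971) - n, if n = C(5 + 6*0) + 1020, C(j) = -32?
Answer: -988 + √2202 ≈ -941.07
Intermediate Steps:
n = 988 (n = -32 + 1020 = 988)
√(1231 + 971) - n = √(1231 + 971) - 1*988 = √2202 - 988 = -988 + √2202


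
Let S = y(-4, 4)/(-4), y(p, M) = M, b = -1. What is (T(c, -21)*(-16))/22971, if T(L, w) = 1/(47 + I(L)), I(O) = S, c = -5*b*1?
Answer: -8/528333 ≈ -1.5142e-5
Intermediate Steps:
c = 5 (c = -5*(-1)*1 = 5*1 = 5)
S = -1 (S = 4/(-4) = 4*(-¼) = -1)
I(O) = -1
T(L, w) = 1/46 (T(L, w) = 1/(47 - 1) = 1/46)
(T(c, -21)*(-16))/22971 = ((1/46)*(-16))/22971 = -8/23*1/22971 = -8/528333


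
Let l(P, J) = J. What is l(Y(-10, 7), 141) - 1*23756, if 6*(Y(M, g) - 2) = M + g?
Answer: -23615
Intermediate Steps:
Y(M, g) = 2 + M/6 + g/6 (Y(M, g) = 2 + (M + g)/6 = 2 + (M/6 + g/6) = 2 + M/6 + g/6)
l(Y(-10, 7), 141) - 1*23756 = 141 - 1*23756 = 141 - 23756 = -23615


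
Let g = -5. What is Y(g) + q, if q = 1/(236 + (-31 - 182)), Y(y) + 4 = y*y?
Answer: 484/23 ≈ 21.043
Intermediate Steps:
Y(y) = -4 + y**2 (Y(y) = -4 + y*y = -4 + y**2)
q = 1/23 (q = 1/(236 - 213) = 1/23 ≈ 0.043478)
Y(g) + q = (-4 + (-5)**2) + 1/23 = (-4 + 25) + 1/23 = 21 + 1/23 = 484/23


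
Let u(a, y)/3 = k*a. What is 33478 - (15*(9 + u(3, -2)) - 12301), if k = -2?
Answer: 45914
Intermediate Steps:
u(a, y) = -6*a (u(a, y) = 3*(-2*a) = -6*a)
33478 - (15*(9 + u(3, -2)) - 12301) = 33478 - (15*(9 - 6*3) - 12301) = 33478 - (15*(9 - 18) - 12301) = 33478 - (15*(-9) - 12301) = 33478 - (-135 - 12301) = 33478 - 1*(-12436) = 33478 + 12436 = 45914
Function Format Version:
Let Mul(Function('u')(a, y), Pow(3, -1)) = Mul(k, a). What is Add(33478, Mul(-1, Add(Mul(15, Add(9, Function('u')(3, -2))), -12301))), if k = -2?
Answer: 45914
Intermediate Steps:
Function('u')(a, y) = Mul(-6, a) (Function('u')(a, y) = Mul(3, Mul(-2, a)) = Mul(-6, a))
Add(33478, Mul(-1, Add(Mul(15, Add(9, Function('u')(3, -2))), -12301))) = Add(33478, Mul(-1, Add(Mul(15, Add(9, Mul(-6, 3))), -12301))) = Add(33478, Mul(-1, Add(Mul(15, Add(9, -18)), -12301))) = Add(33478, Mul(-1, Add(Mul(15, -9), -12301))) = Add(33478, Mul(-1, Add(-135, -12301))) = Add(33478, Mul(-1, -12436)) = Add(33478, 12436) = 45914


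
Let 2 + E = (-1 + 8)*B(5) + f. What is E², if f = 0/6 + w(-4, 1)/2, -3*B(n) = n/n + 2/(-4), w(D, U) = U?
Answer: 64/9 ≈ 7.1111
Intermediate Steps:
B(n) = -⅙ (B(n) = -(n/n + 2/(-4))/3 = -(1 + 2*(-¼))/3 = -(1 - ½)/3 = -⅓*½ = -⅙)
f = ½ (f = 0/6 + 1/2 = 0*(⅙) + 1*(½) = 0 + ½ = ½ ≈ 0.50000)
E = -8/3 (E = -2 + ((-1 + 8)*(-⅙) + ½) = -2 + (7*(-⅙) + ½) = -2 + (-7/6 + ½) = -2 - ⅔ = -8/3 ≈ -2.6667)
E² = (-8/3)² = 64/9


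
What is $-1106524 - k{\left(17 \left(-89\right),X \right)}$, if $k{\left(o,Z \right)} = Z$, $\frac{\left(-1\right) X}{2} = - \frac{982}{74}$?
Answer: $- \frac{40942370}{37} \approx -1.1066 \cdot 10^{6}$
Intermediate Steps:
$X = \frac{982}{37}$ ($X = - 2 \left(- \frac{982}{74}\right) = - 2 \left(\left(-982\right) \frac{1}{74}\right) = \left(-2\right) \left(- \frac{491}{37}\right) = \frac{982}{37} \approx 26.541$)
$-1106524 - k{\left(17 \left(-89\right),X \right)} = -1106524 - \frac{982}{37} = - \frac{40942370}{37}$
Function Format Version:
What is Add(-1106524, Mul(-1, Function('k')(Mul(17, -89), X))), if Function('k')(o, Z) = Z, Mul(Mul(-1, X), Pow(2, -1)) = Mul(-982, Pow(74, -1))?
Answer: Rational(-40942370, 37) ≈ -1.1066e+6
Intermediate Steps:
X = Rational(982, 37) (X = Mul(-2, Mul(-982, Pow(74, -1))) = Mul(-2, Mul(-982, Rational(1, 74))) = Mul(-2, Rational(-491, 37)) = Rational(982, 37) ≈ 26.541)
Add(-1106524, Mul(-1, Function('k')(Mul(17, -89), X))) = Add(-1106524, Mul(-1, Rational(982, 37))) = Add(-1106524, Rational(-982, 37)) = Rational(-40942370, 37)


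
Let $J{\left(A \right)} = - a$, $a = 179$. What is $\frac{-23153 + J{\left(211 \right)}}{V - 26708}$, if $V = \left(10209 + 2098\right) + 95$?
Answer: $\frac{11666}{7153} \approx 1.6309$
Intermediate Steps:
$V = 12402$ ($V = 12307 + 95 = 12402$)
$J{\left(A \right)} = -179$ ($J{\left(A \right)} = \left(-1\right) 179 = -179$)
$\frac{-23153 + J{\left(211 \right)}}{V - 26708} = \frac{-23153 - 179}{12402 - 26708} = - \frac{23332}{-14306} = \left(-23332\right) \left(- \frac{1}{14306}\right) = \frac{11666}{7153}$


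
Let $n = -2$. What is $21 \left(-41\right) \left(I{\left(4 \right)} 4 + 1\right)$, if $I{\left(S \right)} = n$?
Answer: $6027$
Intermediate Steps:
$I{\left(S \right)} = -2$
$21 \left(-41\right) \left(I{\left(4 \right)} 4 + 1\right) = 21 \left(-41\right) \left(\left(-2\right) 4 + 1\right) = - 861 \left(-8 + 1\right) = \left(-861\right) \left(-7\right) = 6027$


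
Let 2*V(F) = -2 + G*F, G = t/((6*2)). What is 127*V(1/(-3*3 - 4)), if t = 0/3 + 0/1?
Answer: -127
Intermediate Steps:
t = 0 (t = 0*(1/3) + 0*1 = 0 + 0 = 0)
G = 0 (G = 0/((6*2)) = 0/12 = 0*(1/12) = 0)
V(F) = -1 (V(F) = (-2 + 0*F)/2 = (-2 + 0)/2 = (1/2)*(-2) = -1)
127*V(1/(-3*3 - 4)) = 127*(-1) = -127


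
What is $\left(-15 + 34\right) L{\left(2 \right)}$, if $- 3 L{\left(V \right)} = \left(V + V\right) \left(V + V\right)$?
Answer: $- \frac{304}{3} \approx -101.33$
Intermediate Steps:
$L{\left(V \right)} = - \frac{4 V^{2}}{3}$ ($L{\left(V \right)} = - \frac{\left(V + V\right) \left(V + V\right)}{3} = - \frac{2 V 2 V}{3} = - \frac{4 V^{2}}{3}$)
$\left(-15 + 34\right) L{\left(2 \right)} = \left(-15 + 34\right) \left(- \frac{4 \cdot 2^{2}}{3}\right) = 19 \left(\left(- \frac{4}{3}\right) 4\right) = 19 \left(- \frac{16}{3}\right) = - \frac{304}{3}$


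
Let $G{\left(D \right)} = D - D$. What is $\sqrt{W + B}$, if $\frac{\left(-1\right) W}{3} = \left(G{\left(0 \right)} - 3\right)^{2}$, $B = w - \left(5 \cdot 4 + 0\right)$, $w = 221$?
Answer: $\sqrt{174} \approx 13.191$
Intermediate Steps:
$G{\left(D \right)} = 0$
$B = 201$ ($B = 221 - \left(5 \cdot 4 + 0\right) = 221 - \left(20 + 0\right) = 221 - 20 = 201$)
$W = -27$ ($W = - 3 \left(0 - 3\right)^{2} = - 3 \left(-3\right)^{2} = \left(-3\right) 9 = -27$)
$\sqrt{W + B} = \sqrt{-27 + 201} = \sqrt{174}$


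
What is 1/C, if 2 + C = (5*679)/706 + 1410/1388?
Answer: 122491/468483 ≈ 0.26146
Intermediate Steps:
C = 468483/122491 (C = -2 + ((5*679)/706 + 1410/1388) = -2 + (3395*(1/706) + 1410*(1/1388)) = -2 + (3395/706 + 705/694) = -2 + 713465/122491 = 468483/122491 ≈ 3.8246)
1/C = 1/(468483/122491) = 122491/468483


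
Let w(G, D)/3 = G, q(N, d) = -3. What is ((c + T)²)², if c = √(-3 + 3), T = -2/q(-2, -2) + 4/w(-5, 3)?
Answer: 16/625 ≈ 0.025600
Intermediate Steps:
w(G, D) = 3*G
T = ⅖ (T = -2/(-3) + 4/((3*(-5))) = -2*(-⅓) + 4/(-15) = ⅔ + 4*(-1/15) = ⅔ - 4/15 = ⅖ ≈ 0.40000)
c = 0 (c = √0 = 0)
((c + T)²)² = ((0 + ⅖)²)² = ((⅖)²)² = (4/25)² = 16/625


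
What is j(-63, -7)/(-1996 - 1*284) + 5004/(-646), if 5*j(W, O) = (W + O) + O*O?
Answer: -500281/64600 ≈ -7.7443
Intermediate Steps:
j(W, O) = O/5 + W/5 + O²/5 (j(W, O) = ((W + O) + O*O)/5 = ((O + W) + O²)/5 = (O + W + O²)/5 = O/5 + W/5 + O²/5)
j(-63, -7)/(-1996 - 1*284) + 5004/(-646) = ((⅕)*(-7) + (⅕)*(-63) + (⅕)*(-7)²)/(-1996 - 1*284) + 5004/(-646) = (-7/5 - 63/5 + (⅕)*49)/(-1996 - 284) + 5004*(-1/646) = (-7/5 - 63/5 + 49/5)/(-2280) - 2502/323 = -21/5*(-1/2280) - 2502/323 = 7/3800 - 2502/323 = -500281/64600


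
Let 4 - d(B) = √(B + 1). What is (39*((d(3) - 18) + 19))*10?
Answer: 1170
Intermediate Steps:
d(B) = 4 - √(1 + B) (d(B) = 4 - √(B + 1) = 4 - √(1 + B))
(39*((d(3) - 18) + 19))*10 = (39*(((4 - √(1 + 3)) - 18) + 19))*10 = (39*(((4 - √4) - 18) + 19))*10 = (39*(((4 - 1*2) - 18) + 19))*10 = (39*(((4 - 2) - 18) + 19))*10 = (39*((2 - 18) + 19))*10 = (39*(-16 + 19))*10 = (39*3)*10 = 117*10 = 1170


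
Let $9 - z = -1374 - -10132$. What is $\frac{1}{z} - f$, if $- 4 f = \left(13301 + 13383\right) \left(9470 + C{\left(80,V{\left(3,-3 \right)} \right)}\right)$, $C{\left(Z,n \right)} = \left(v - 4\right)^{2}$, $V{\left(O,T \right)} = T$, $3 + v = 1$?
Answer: $\frac{554813687973}{8749} \approx 6.3415 \cdot 10^{7}$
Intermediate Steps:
$v = -2$ ($v = -3 + 1 = -2$)
$C{\left(Z,n \right)} = 36$ ($C{\left(Z,n \right)} = \left(-2 - 4\right)^{2} = \left(-6\right)^{2} = 36$)
$f = -63414526$ ($f = - \frac{\left(13301 + 13383\right) \left(9470 + 36\right)}{4} = - \frac{26684 \cdot 9506}{4} = \left(- \frac{1}{4}\right) 253658104 = -63414526$)
$z = -8749$ ($z = 9 - \left(-1374 - -10132\right) = 9 - \left(-1374 + 10132\right) = 9 - 8758 = -8749$)
$\frac{1}{z} - f = \frac{1}{-8749} - -63414526 = - \frac{1}{8749} + 63414526 = \frac{554813687973}{8749}$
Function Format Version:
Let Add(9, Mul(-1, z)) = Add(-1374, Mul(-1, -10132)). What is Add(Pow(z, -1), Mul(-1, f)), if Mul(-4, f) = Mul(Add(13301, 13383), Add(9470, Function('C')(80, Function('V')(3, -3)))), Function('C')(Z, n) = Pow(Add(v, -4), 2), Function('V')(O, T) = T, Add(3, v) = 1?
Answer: Rational(554813687973, 8749) ≈ 6.3415e+7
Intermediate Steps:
v = -2 (v = Add(-3, 1) = -2)
Function('C')(Z, n) = 36 (Function('C')(Z, n) = Pow(Add(-2, -4), 2) = Pow(-6, 2) = 36)
f = -63414526 (f = Mul(Rational(-1, 4), Mul(Add(13301, 13383), Add(9470, 36))) = Mul(Rational(-1, 4), Mul(26684, 9506)) = Mul(Rational(-1, 4), 253658104) = -63414526)
z = -8749 (z = Add(9, Mul(-1, Add(-1374, Mul(-1, -10132)))) = Add(9, Mul(-1, Add(-1374, 10132))) = Add(9, Mul(-1, 8758)) = Add(9, -8758) = -8749)
Add(Pow(z, -1), Mul(-1, f)) = Add(Pow(-8749, -1), Mul(-1, -63414526)) = Add(Rational(-1, 8749), 63414526) = Rational(554813687973, 8749)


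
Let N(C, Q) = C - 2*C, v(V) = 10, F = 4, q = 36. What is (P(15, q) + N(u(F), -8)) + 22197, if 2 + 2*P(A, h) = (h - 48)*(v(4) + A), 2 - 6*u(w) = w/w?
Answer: 132275/6 ≈ 22046.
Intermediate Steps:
u(w) = 1/6 (u(w) = 1/3 - w/(6*w) = 1/3 - 1/6*1 = 1/3 - 1/6 = 1/6)
N(C, Q) = -C
P(A, h) = -1 + (-48 + h)*(10 + A)/2 (P(A, h) = -1 + ((h - 48)*(10 + A))/2 = -1 + ((-48 + h)*(10 + A))/2 = -1 + (-48 + h)*(10 + A)/2)
(P(15, q) + N(u(F), -8)) + 22197 = ((-241 - 24*15 + 5*36 + (1/2)*15*36) - 1*1/6) + 22197 = ((-241 - 360 + 180 + 270) - 1/6) + 22197 = (-151 - 1/6) + 22197 = -907/6 + 22197 = 132275/6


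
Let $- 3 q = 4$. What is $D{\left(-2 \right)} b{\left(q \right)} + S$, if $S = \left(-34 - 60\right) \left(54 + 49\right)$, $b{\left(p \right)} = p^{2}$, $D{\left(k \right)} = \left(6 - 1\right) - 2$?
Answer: $- \frac{29030}{3} \approx -9676.7$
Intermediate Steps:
$q = - \frac{4}{3}$ ($q = \left(- \frac{1}{3}\right) 4 = - \frac{4}{3} \approx -1.3333$)
$D{\left(k \right)} = 3$ ($D{\left(k \right)} = 5 - 2 = 3$)
$S = -9682$ ($S = \left(-94\right) 103 = -9682$)
$D{\left(-2 \right)} b{\left(q \right)} + S = 3 \left(- \frac{4}{3}\right)^{2} - 9682 = 3 \cdot \frac{16}{9} - 9682 = \frac{16}{3} - 9682 = - \frac{29030}{3}$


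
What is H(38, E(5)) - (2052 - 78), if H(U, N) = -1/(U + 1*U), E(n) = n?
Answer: -150025/76 ≈ -1974.0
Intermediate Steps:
H(U, N) = -1/(2*U) (H(U, N) = -1/(U + U) = -1/(2*U))
H(38, E(5)) - (2052 - 78) = -½/38 - (2052 - 78) = -½*1/38 - 1*1974 = -1/76 - 1974 = -150025/76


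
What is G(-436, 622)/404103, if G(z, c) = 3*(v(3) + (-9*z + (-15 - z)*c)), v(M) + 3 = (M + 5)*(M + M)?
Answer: 265831/134701 ≈ 1.9735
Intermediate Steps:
v(M) = -3 + 2*M*(5 + M) (v(M) = -3 + (M + 5)*(M + M) = -3 + (5 + M)*(2*M) = -3 + 2*M*(5 + M))
G(z, c) = 135 - 27*z + 3*c*(-15 - z) (G(z, c) = 3*((-3 + 2*3² + 10*3) + (-9*z + (-15 - z)*c)) = 3*((-3 + 2*9 + 30) + (-9*z + c*(-15 - z))) = 3*((-3 + 18 + 30) + (-9*z + c*(-15 - z))) = 3*(45 + (-9*z + c*(-15 - z))) = 3*(45 - 9*z + c*(-15 - z)) = 135 - 27*z + 3*c*(-15 - z))
G(-436, 622)/404103 = (135 - 45*622 - 27*(-436) - 3*622*(-436))/404103 = (135 - 27990 + 11772 + 813576)*(1/404103) = 797493*(1/404103) = 265831/134701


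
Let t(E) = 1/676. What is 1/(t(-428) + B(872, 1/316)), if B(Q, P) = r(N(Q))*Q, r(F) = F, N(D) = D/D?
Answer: 676/589473 ≈ 0.0011468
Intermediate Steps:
N(D) = 1
B(Q, P) = Q (B(Q, P) = 1*Q = Q)
t(E) = 1/676
1/(t(-428) + B(872, 1/316)) = 1/(1/676 + 872) = 1/(589473/676) = 676/589473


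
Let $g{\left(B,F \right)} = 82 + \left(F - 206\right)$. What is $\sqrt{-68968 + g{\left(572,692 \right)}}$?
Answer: $60 i \sqrt{19} \approx 261.53 i$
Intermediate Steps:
$g{\left(B,F \right)} = -124 + F$ ($g{\left(B,F \right)} = 82 + \left(-206 + F\right) = -124 + F$)
$\sqrt{-68968 + g{\left(572,692 \right)}} = \sqrt{-68968 + \left(-124 + 692\right)} = \sqrt{-68968 + 568} = \sqrt{-68400} = 60 i \sqrt{19}$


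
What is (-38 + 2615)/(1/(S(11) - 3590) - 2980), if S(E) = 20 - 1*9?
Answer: -9223083/10665421 ≈ -0.86477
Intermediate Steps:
S(E) = 11 (S(E) = 20 - 9 = 11)
(-38 + 2615)/(1/(S(11) - 3590) - 2980) = (-38 + 2615)/(1/(11 - 3590) - 2980) = 2577/(1/(-3579) - 2980) = 2577/(-1/3579 - 2980) = 2577/(-10665421/3579) = 2577*(-3579/10665421) = -9223083/10665421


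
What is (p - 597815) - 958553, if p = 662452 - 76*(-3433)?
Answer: -633008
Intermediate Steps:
p = 923360 (p = 662452 - 1*(-260908) = 662452 + 260908 = 923360)
(p - 597815) - 958553 = (923360 - 597815) - 958553 = 325545 - 958553 = -633008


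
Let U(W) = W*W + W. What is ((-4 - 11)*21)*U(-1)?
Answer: 0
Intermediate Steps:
U(W) = W + W² (U(W) = W² + W = W + W²)
((-4 - 11)*21)*U(-1) = ((-4 - 11)*21)*(-(1 - 1)) = (-15*21)*(-1*0) = -315*0 = 0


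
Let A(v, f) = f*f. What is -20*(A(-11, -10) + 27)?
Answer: -2540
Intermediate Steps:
A(v, f) = f²
-20*(A(-11, -10) + 27) = -20*((-10)² + 27) = -20*(100 + 27) = -20*127 = -2540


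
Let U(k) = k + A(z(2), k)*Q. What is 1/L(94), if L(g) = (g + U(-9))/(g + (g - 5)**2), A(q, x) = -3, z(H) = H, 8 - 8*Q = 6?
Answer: 32060/337 ≈ 95.134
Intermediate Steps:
Q = 1/4 (Q = 1 - 1/8*6 = 1 - 3/4 = 1/4 ≈ 0.25000)
U(k) = -3/4 + k (U(k) = k - 3*1/4 = k - 3/4 = -3/4 + k)
L(g) = (-39/4 + g)/(g + (-5 + g)**2) (L(g) = (g + (-3/4 - 9))/(g + (g - 5)**2) = (g - 39/4)/(g + (-5 + g)**2) = (-39/4 + g)/(g + (-5 + g)**2))
1/L(94) = 1/((-39/4 + 94)/(94 + (-5 + 94)**2)) = 1/((337/4)/(94 + 89**2)) = 1/((337/4)/(94 + 7921)) = 1/((337/4)/8015) = 1/((1/8015)*(337/4)) = 1/(337/32060) = 32060/337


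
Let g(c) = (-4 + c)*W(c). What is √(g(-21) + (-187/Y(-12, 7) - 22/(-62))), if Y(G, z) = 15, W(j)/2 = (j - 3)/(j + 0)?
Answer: 4*I*√45859695/3255 ≈ 8.3219*I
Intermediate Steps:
W(j) = 2*(-3 + j)/j (W(j) = 2*((j - 3)/(j + 0)) = 2*((-3 + j)/j) = 2*(-3 + j)/j)
g(c) = (-4 + c)*(2 - 6/c)
√(g(-21) + (-187/Y(-12, 7) - 22/(-62))) = √((-14 + 2*(-21) + 24/(-21)) + (-187/15 - 22/(-62))) = √((-14 - 42 + 24*(-1/21)) + (-187*1/15 - 22*(-1/62))) = √((-14 - 42 - 8/7) + (-187/15 + 11/31)) = √(-400/7 - 5632/465) = √(-225424/3255) = 4*I*√45859695/3255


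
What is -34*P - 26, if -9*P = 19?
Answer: 412/9 ≈ 45.778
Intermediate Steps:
P = -19/9 (P = -⅑*19 = -19/9 ≈ -2.1111)
-34*P - 26 = -34*(-19/9) - 26 = 646/9 - 26 = 412/9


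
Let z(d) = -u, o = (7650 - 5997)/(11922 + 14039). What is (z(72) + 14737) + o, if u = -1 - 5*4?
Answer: 383134091/25961 ≈ 14758.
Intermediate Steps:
o = 1653/25961 ≈ 0.063672
u = -21 (u = -1 - 20 = -21)
z(d) = 21 (z(d) = -1*(-21) = 21)
(z(72) + 14737) + o = (21 + 14737) + 1653/25961 = 14758 + 1653/25961 = 383134091/25961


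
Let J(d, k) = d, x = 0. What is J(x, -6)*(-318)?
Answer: 0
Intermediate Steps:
J(x, -6)*(-318) = 0*(-318) = 0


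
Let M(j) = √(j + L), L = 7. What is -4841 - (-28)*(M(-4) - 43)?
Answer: -6045 + 28*√3 ≈ -5996.5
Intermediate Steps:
M(j) = √(7 + j) (M(j) = √(j + 7) = √(7 + j))
-4841 - (-28)*(M(-4) - 43) = -4841 - (-28)*(√(7 - 4) - 43) = -4841 - (-28)*(√3 - 43) = -4841 - (-28)*(-43 + √3) = -4841 - (1204 - 28*√3) = -4841 + (-1204 + 28*√3) = -6045 + 28*√3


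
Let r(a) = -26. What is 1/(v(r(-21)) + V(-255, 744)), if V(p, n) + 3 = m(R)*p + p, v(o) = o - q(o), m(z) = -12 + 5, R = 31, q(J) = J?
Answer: 1/1527 ≈ 0.00065488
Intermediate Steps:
m(z) = -7
v(o) = 0 (v(o) = o - o = 0)
V(p, n) = -3 - 6*p (V(p, n) = -3 + (-7*p + p) = -3 - 6*p)
1/(v(r(-21)) + V(-255, 744)) = 1/(0 + (-3 - 6*(-255))) = 1/(0 + (-3 + 1530)) = 1/(0 + 1527) = 1/1527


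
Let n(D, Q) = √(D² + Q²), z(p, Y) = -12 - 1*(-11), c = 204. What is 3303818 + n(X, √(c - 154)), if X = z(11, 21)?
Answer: 3303818 + √51 ≈ 3.3038e+6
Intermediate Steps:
z(p, Y) = -1 (z(p, Y) = -12 + 11 = -1)
X = -1
3303818 + n(X, √(c - 154)) = 3303818 + √((-1)² + (√(204 - 154))²) = 3303818 + √(1 + (√50)²) = 3303818 + √(1 + (5*√2)²) = 3303818 + √(1 + 50) = 3303818 + √51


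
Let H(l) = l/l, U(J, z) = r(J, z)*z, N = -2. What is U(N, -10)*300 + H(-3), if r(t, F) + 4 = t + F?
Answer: 48001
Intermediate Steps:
r(t, F) = -4 + F + t (r(t, F) = -4 + (t + F) = -4 + (F + t) = -4 + F + t)
U(J, z) = z*(-4 + J + z) (U(J, z) = (-4 + z + J)*z = (-4 + J + z)*z = z*(-4 + J + z))
H(l) = 1
U(N, -10)*300 + H(-3) = -10*(-4 - 2 - 10)*300 + 1 = -10*(-16)*300 + 1 = 160*300 + 1 = 48000 + 1 = 48001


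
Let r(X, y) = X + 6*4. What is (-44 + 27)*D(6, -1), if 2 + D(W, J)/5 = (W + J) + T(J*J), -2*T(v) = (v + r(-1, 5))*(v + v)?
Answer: 1785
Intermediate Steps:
r(X, y) = 24 + X (r(X, y) = X + 24 = 24 + X)
T(v) = -v*(23 + v) (T(v) = -(v + (24 - 1))*(v + v)/2 = -(v + 23)*2*v/2 = -(23 + v)*2*v/2 = -v*(23 + v))
D(W, J) = -10 + 5*J + 5*W - 5*J²*(23 + J²) (D(W, J) = -10 + 5*((W + J) - J*J*(23 + J*J)) = -10 + 5*((J + W) - J²*(23 + J²)) = -10 + 5*(J + W - J²*(23 + J²)) = -10 + (5*J + 5*W - 5*J²*(23 + J²)) = -10 + 5*J + 5*W - 5*J²*(23 + J²))
(-44 + 27)*D(6, -1) = (-44 + 27)*(-10 - 115*(-1)² - 5*(-1)⁴ + 5*(-1) + 5*6) = -17*(-10 - 115*1 - 5*1 - 5 + 30) = -17*(-10 - 115 - 5 - 5 + 30) = -17*(-105) = 1785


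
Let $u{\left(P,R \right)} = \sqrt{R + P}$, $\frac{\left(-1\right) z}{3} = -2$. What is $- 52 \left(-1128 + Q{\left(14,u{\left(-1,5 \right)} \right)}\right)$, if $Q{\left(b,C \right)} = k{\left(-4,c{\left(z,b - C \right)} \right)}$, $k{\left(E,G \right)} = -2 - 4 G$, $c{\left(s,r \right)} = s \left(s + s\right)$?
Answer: $73736$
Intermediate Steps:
$z = 6$ ($z = \left(-3\right) \left(-2\right) = 6$)
$c{\left(s,r \right)} = 2 s^{2}$ ($c{\left(s,r \right)} = s 2 s = 2 s^{2}$)
$u{\left(P,R \right)} = \sqrt{P + R}$
$Q{\left(b,C \right)} = -290$ ($Q{\left(b,C \right)} = -2 - 4 \cdot 2 \cdot 6^{2} = -2 - 4 \cdot 2 \cdot 36 = -2 - 288 = -290$)
$- 52 \left(-1128 + Q{\left(14,u{\left(-1,5 \right)} \right)}\right) = - 52 \left(-1128 - 290\right) = \left(-52\right) \left(-1418\right) = 73736$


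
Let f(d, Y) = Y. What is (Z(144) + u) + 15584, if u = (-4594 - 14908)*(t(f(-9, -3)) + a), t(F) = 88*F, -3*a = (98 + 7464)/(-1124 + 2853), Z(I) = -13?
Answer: 202508689/39 ≈ 5.1925e+6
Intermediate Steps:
a = -398/273 (a = -(98 + 7464)/(3*(-1124 + 2853)) = -7562/(3*1729) = -1/3*398/91 = -398/273 ≈ -1.4579)
u = 201901420/39 (u = (-4594 - 14908)*(88*(-3) - 398/273) = -19502*(-264 - 398/273) = -19502*(-72470/273) = 201901420/39 ≈ 5.1770e+6)
(Z(144) + u) + 15584 = (-13 + 201901420/39) + 15584 = 201900913/39 + 15584 = 202508689/39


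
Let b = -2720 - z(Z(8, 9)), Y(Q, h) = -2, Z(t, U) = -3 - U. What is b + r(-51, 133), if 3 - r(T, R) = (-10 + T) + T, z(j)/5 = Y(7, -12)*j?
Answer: -2725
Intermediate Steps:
z(j) = -10*j (z(j) = 5*(-2*j) = -10*j)
r(T, R) = 13 - 2*T (r(T, R) = 3 - ((-10 + T) + T) = 3 - (-10 + 2*T) = 3 + (10 - 2*T) = 13 - 2*T)
b = -2840 (b = -2720 - (-10)*(-3 - 1*9) = -2720 - (-10)*(-3 - 9) = -2720 - (-10)*(-12) = -2720 - 1*120 = -2720 - 120 = -2840)
b + r(-51, 133) = -2840 + (13 - 2*(-51)) = -2840 + (13 + 102) = -2840 + 115 = -2725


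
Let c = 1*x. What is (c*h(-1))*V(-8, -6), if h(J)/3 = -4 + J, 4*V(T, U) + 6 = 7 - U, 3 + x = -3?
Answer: 315/2 ≈ 157.50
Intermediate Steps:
x = -6 (x = -3 - 3 = -6)
V(T, U) = ¼ - U/4 (V(T, U) = -3/2 + (7 - U)/4 = -3/2 + (7/4 - U/4) = ¼ - U/4)
h(J) = -12 + 3*J (h(J) = 3*(-4 + J) = -12 + 3*J)
c = -6 (c = 1*(-6) = -6)
(c*h(-1))*V(-8, -6) = (-6*(-12 + 3*(-1)))*(¼ - ¼*(-6)) = (-6*(-12 - 3))*(¼ + 3/2) = -6*(-15)*(7/4) = 90*(7/4) = 315/2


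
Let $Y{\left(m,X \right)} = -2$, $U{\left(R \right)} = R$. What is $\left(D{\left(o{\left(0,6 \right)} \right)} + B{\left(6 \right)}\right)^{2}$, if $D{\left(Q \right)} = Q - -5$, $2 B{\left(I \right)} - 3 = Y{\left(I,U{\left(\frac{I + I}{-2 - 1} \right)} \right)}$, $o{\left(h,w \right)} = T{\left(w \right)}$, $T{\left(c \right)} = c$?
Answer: $\frac{529}{4} \approx 132.25$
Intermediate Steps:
$o{\left(h,w \right)} = w$
$B{\left(I \right)} = \frac{1}{2}$ ($B{\left(I \right)} = \frac{3}{2} + \frac{1}{2} \left(-2\right) = \frac{3}{2} - 1 = \frac{1}{2}$)
$D{\left(Q \right)} = 5 + Q$ ($D{\left(Q \right)} = Q + 5 = 5 + Q$)
$\left(D{\left(o{\left(0,6 \right)} \right)} + B{\left(6 \right)}\right)^{2} = \left(\left(5 + 6\right) + \frac{1}{2}\right)^{2} = \left(11 + \frac{1}{2}\right)^{2} = \left(\frac{23}{2}\right)^{2} = \frac{529}{4}$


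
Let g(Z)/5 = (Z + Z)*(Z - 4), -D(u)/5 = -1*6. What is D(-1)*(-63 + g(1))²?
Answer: 259470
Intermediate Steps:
D(u) = 30 (D(u) = -(-5)*6 = -5*(-6) = 30)
g(Z) = 10*Z*(-4 + Z) (g(Z) = 5*((Z + Z)*(Z - 4)) = 5*((2*Z)*(-4 + Z)) = 5*(2*Z*(-4 + Z)) = 10*Z*(-4 + Z))
D(-1)*(-63 + g(1))² = 30*(-63 + 10*1*(-4 + 1))² = 30*(-63 + 10*1*(-3))² = 30*(-63 - 30)² = 30*(-93)² = 30*8649 = 259470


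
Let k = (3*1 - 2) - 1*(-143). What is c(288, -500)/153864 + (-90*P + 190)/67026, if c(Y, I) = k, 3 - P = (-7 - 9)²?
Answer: 24599786/71617281 ≈ 0.34349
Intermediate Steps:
P = -253 (P = 3 - (-7 - 9)² = 3 - 1*(-16)² = 3 - 1*256 = 3 - 256 = -253)
k = 144 (k = (3 - 2) + 143 = 1 + 143 = 144)
c(Y, I) = 144
c(288, -500)/153864 + (-90*P + 190)/67026 = 144/153864 + (-90*(-253) + 190)/67026 = 144*(1/153864) + (22770 + 190)*(1/67026) = 2/2137 + 22960*(1/67026) = 2/2137 + 11480/33513 = 24599786/71617281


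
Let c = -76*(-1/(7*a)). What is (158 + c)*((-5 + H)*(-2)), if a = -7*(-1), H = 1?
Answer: 62544/49 ≈ 1276.4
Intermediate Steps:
a = 7
c = 76/49 (c = -76/(7*(-7)) = -76/(-49) = -76*(-1/49) = 76/49 ≈ 1.5510)
(158 + c)*((-5 + H)*(-2)) = (158 + 76/49)*((-5 + 1)*(-2)) = 7818*(-4*(-2))/49 = (7818/49)*8 = 62544/49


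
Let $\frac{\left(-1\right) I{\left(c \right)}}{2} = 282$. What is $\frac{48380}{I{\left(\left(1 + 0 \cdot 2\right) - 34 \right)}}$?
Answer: $- \frac{12095}{141} \approx -85.78$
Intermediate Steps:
$I{\left(c \right)} = -564$ ($I{\left(c \right)} = \left(-2\right) 282 = -564$)
$\frac{48380}{I{\left(\left(1 + 0 \cdot 2\right) - 34 \right)}} = \frac{48380}{-564} = 48380 \left(- \frac{1}{564}\right) = - \frac{12095}{141}$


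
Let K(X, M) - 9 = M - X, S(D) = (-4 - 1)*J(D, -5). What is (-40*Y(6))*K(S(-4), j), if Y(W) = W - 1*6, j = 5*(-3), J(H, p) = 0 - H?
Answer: 0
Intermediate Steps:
J(H, p) = -H
S(D) = 5*D (S(D) = (-4 - 1)*(-D) = -(-5)*D = 5*D)
j = -15
K(X, M) = 9 + M - X (K(X, M) = 9 + (M - X) = 9 + M - X)
Y(W) = -6 + W (Y(W) = W - 6 = -6 + W)
(-40*Y(6))*K(S(-4), j) = (-40*(-6 + 6))*(9 - 15 - 5*(-4)) = (-40*0)*(9 - 15 - 1*(-20)) = 0*(9 - 15 + 20) = 0*14 = 0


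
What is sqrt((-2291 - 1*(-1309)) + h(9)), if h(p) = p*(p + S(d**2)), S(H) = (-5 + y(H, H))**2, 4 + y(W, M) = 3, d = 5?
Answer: I*sqrt(577) ≈ 24.021*I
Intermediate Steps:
y(W, M) = -1 (y(W, M) = -4 + 3 = -1)
S(H) = 36 (S(H) = (-5 - 1)**2 = (-6)**2 = 36)
h(p) = p*(36 + p) (h(p) = p*(p + 36) = p*(36 + p))
sqrt((-2291 - 1*(-1309)) + h(9)) = sqrt((-2291 - 1*(-1309)) + 9*(36 + 9)) = sqrt((-2291 + 1309) + 9*45) = sqrt(-982 + 405) = sqrt(-577) = I*sqrt(577)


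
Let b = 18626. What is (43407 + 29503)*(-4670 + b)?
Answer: 1017531960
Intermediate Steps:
(43407 + 29503)*(-4670 + b) = (43407 + 29503)*(-4670 + 18626) = 72910*13956 = 1017531960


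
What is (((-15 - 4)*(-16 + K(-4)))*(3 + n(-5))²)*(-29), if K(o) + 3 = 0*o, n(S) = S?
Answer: -41876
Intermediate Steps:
K(o) = -3 (K(o) = -3 + 0*o = -3 + 0 = -3)
(((-15 - 4)*(-16 + K(-4)))*(3 + n(-5))²)*(-29) = (((-15 - 4)*(-16 - 3))*(3 - 5)²)*(-29) = (-19*(-19)*(-2)²)*(-29) = (361*4)*(-29) = 1444*(-29) = -41876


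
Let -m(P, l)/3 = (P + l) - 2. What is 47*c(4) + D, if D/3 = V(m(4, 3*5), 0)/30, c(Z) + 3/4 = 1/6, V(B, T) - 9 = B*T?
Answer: -1591/60 ≈ -26.517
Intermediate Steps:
m(P, l) = 6 - 3*P - 3*l (m(P, l) = -3*((P + l) - 2) = -3*(-2 + P + l) = 6 - 3*P - 3*l)
V(B, T) = 9 + B*T
c(Z) = -7/12 (c(Z) = -3/4 + 1/6 = -7/12)
D = 9/10 (D = 3*((9 + (6 - 3*4 - 9*5)*0)/30) = 3*((9 + (6 - 12 - 3*15)*0)*(1/30)) = 3*((9 + (6 - 12 - 45)*0)*(1/30)) = 3*((9 - 51*0)*(1/30)) = 3*((9 + 0)*(1/30)) = 3*(9*(1/30)) = 3*(3/10) = 9/10 ≈ 0.90000)
47*c(4) + D = 47*(-7/12) + 9/10 = -329/12 + 9/10 = -1591/60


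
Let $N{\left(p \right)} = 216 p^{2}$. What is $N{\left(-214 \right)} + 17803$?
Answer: $9909739$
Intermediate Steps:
$N{\left(-214 \right)} + 17803 = 216 \left(-214\right)^{2} + 17803 = 216 \cdot 45796 + 17803 = 9891936 + 17803 = 9909739$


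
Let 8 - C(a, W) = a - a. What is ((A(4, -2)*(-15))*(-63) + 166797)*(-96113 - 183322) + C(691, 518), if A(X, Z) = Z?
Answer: -46080787537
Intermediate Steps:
C(a, W) = 8 (C(a, W) = 8 - (a - a) = 8 - 1*0 = 8 + 0 = 8)
((A(4, -2)*(-15))*(-63) + 166797)*(-96113 - 183322) + C(691, 518) = (-2*(-15)*(-63) + 166797)*(-96113 - 183322) + 8 = (30*(-63) + 166797)*(-279435) + 8 = (-1890 + 166797)*(-279435) + 8 = 164907*(-279435) + 8 = -46080787545 + 8 = -46080787537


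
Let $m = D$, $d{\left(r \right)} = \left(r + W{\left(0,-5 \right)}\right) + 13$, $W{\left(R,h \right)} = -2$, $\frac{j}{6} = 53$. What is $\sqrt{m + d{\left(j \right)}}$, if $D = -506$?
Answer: $i \sqrt{177} \approx 13.304 i$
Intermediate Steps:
$j = 318$ ($j = 6 \cdot 53 = 318$)
$d{\left(r \right)} = 11 + r$ ($d{\left(r \right)} = \left(r - 2\right) + 13 = \left(-2 + r\right) + 13 = 11 + r$)
$m = -506$
$\sqrt{m + d{\left(j \right)}} = \sqrt{-506 + \left(11 + 318\right)} = \sqrt{-506 + 329} = \sqrt{-177} = i \sqrt{177}$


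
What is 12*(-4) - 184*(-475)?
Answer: 87352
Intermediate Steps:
12*(-4) - 184*(-475) = -48 + 87400 = 87352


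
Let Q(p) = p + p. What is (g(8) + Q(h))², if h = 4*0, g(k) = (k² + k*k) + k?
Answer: 18496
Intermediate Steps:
g(k) = k + 2*k² (g(k) = (k² + k²) + k = 2*k² + k = k + 2*k²)
h = 0
Q(p) = 2*p
(g(8) + Q(h))² = (8*(1 + 2*8) + 2*0)² = (8*(1 + 16) + 0)² = (8*17 + 0)² = (136 + 0)² = 136² = 18496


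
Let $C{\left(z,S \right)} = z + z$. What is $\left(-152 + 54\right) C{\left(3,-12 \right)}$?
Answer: $-588$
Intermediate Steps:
$C{\left(z,S \right)} = 2 z$
$\left(-152 + 54\right) C{\left(3,-12 \right)} = \left(-152 + 54\right) 2 \cdot 3 = \left(-98\right) 6 = -588$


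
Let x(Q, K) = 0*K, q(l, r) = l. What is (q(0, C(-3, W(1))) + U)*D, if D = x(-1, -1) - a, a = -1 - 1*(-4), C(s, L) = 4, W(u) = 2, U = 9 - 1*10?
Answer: 3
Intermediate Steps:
U = -1 (U = 9 - 10 = -1)
x(Q, K) = 0
a = 3 (a = -1 + 4 = 3)
D = -3 (D = 0 - 1*3 = 0 - 3 = -3)
(q(0, C(-3, W(1))) + U)*D = (0 - 1)*(-3) = -1*(-3) = 3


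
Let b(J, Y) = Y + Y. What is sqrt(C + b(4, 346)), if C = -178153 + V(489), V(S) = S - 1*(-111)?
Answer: I*sqrt(176861) ≈ 420.55*I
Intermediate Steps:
V(S) = 111 + S (V(S) = S + 111 = 111 + S)
b(J, Y) = 2*Y
C = -177553 (C = -178153 + (111 + 489) = -178153 + 600 = -177553)
sqrt(C + b(4, 346)) = sqrt(-177553 + 2*346) = sqrt(-177553 + 692) = sqrt(-176861) = I*sqrt(176861)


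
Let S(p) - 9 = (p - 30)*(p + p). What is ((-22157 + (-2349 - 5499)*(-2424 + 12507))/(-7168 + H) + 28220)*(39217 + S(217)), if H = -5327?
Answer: 17325763232448/4165 ≈ 4.1598e+9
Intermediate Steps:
S(p) = 9 + 2*p*(-30 + p) (S(p) = 9 + (p - 30)*(p + p) = 9 + (-30 + p)*(2*p) = 9 + 2*p*(-30 + p))
((-22157 + (-2349 - 5499)*(-2424 + 12507))/(-7168 + H) + 28220)*(39217 + S(217)) = ((-22157 + (-2349 - 5499)*(-2424 + 12507))/(-7168 - 5327) + 28220)*(39217 + (9 - 60*217 + 2*217²)) = ((-22157 - 7848*10083)/(-12495) + 28220)*(39217 + (9 - 13020 + 2*47089)) = ((-22157 - 79131384)*(-1/12495) + 28220)*(39217 + (9 - 13020 + 94178)) = (-79153541*(-1/12495) + 28220)*(39217 + 81167) = (79153541/12495 + 28220)*120384 = (431762441/12495)*120384 = 17325763232448/4165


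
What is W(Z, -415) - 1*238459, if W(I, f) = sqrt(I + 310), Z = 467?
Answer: -238459 + sqrt(777) ≈ -2.3843e+5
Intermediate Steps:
W(I, f) = sqrt(310 + I)
W(Z, -415) - 1*238459 = sqrt(310 + 467) - 1*238459 = sqrt(777) - 238459 = -238459 + sqrt(777)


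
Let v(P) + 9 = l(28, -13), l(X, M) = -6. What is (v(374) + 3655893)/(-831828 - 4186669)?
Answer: -3655878/5018497 ≈ -0.72848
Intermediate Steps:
v(P) = -15 (v(P) = -9 - 6 = -15)
(v(374) + 3655893)/(-831828 - 4186669) = (-15 + 3655893)/(-831828 - 4186669) = 3655878/(-5018497) = 3655878*(-1/5018497) = -3655878/5018497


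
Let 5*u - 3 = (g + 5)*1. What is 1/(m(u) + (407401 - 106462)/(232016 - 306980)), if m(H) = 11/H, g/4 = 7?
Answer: -56223/139808 ≈ -0.40214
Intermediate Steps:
g = 28 (g = 4*7 = 28)
u = 36/5 (u = ⅗ + ((28 + 5)*1)/5 = ⅗ + (33*1)/5 = ⅗ + (⅕)*33 = ⅗ + 33/5 = 36/5 ≈ 7.2000)
1/(m(u) + (407401 - 106462)/(232016 - 306980)) = 1/(11/(36/5) + (407401 - 106462)/(232016 - 306980)) = 1/(11*(5/36) + 300939/(-74964)) = 1/(55/36 + 300939*(-1/74964)) = 1/(55/36 - 100313/24988) = 1/(-139808/56223) = -56223/139808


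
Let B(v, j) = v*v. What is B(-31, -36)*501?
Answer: 481461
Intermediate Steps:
B(v, j) = v**2
B(-31, -36)*501 = (-31)**2*501 = 961*501 = 481461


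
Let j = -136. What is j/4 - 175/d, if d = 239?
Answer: -8301/239 ≈ -34.732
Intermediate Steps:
j/4 - 175/d = -136/4 - 175/239 = -136*¼ - 175*1/239 = -34 - 175/239 = -8301/239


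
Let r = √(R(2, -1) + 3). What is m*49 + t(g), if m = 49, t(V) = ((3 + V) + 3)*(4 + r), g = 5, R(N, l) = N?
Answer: 2445 + 11*√5 ≈ 2469.6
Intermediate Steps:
r = √5 (r = √(2 + 3) = √5 ≈ 2.2361)
t(V) = (4 + √5)*(6 + V) (t(V) = ((3 + V) + 3)*(4 + √5) = (6 + V)*(4 + √5) = (4 + √5)*(6 + V))
m*49 + t(g) = 49*49 + (24 + 4*5 + 6*√5 + 5*√5) = 2401 + (24 + 20 + 6*√5 + 5*√5) = 2401 + (44 + 11*√5) = 2445 + 11*√5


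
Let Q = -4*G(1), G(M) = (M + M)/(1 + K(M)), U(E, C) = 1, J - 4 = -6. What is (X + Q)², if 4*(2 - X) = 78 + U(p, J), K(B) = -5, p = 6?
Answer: 3969/16 ≈ 248.06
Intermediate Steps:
J = -2 (J = 4 - 6 = -2)
G(M) = -M/2 (G(M) = (M + M)/(1 - 5) = (2*M)/(-4) = (2*M)*(-¼) = -M/2)
X = -71/4 (X = 2 - (78 + 1)/4 = 2 - ¼*79 = 2 - 79/4 = -71/4 ≈ -17.750)
Q = 2 (Q = -(-2) = -4*(-½) = 2)
(X + Q)² = (-71/4 + 2)² = (-63/4)² = 3969/16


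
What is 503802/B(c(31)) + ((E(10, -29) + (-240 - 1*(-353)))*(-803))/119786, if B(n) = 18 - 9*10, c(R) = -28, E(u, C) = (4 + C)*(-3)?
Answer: -1676647105/239572 ≈ -6998.5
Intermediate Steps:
E(u, C) = -12 - 3*C
B(n) = -72 (B(n) = 18 - 90 = -72)
503802/B(c(31)) + ((E(10, -29) + (-240 - 1*(-353)))*(-803))/119786 = 503802/(-72) + (((-12 - 3*(-29)) + (-240 - 1*(-353)))*(-803))/119786 = 503802*(-1/72) + (((-12 + 87) + (-240 + 353))*(-803))*(1/119786) = -27989/4 + ((75 + 113)*(-803))*(1/119786) = -27989/4 + (188*(-803))*(1/119786) = -27989/4 - 150964*1/119786 = -27989/4 - 75482/59893 = -1676647105/239572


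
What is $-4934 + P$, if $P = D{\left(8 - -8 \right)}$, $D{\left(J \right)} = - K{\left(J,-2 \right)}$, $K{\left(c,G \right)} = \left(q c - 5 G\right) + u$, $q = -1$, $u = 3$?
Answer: $-4931$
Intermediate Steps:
$K{\left(c,G \right)} = 3 - c - 5 G$ ($K{\left(c,G \right)} = \left(- c - 5 G\right) + 3 = 3 - c - 5 G$)
$D{\left(J \right)} = -13 + J$ ($D{\left(J \right)} = - (3 - J - -10) = - (3 - J + 10) = - (13 - J) = -13 + J$)
$P = 3$ ($P = -13 + \left(8 - -8\right) = -13 + \left(8 + 8\right) = -13 + 16 = 3$)
$-4934 + P = -4934 + 3 = -4931$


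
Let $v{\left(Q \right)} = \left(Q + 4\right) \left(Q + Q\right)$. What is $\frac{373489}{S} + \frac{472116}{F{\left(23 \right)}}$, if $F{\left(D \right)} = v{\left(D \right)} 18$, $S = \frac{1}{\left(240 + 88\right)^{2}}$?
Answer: $\frac{74858023832431}{1863} \approx 4.0181 \cdot 10^{10}$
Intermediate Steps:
$v{\left(Q \right)} = 2 Q \left(4 + Q\right)$ ($v{\left(Q \right)} = \left(4 + Q\right) 2 Q = 2 Q \left(4 + Q\right)$)
$S = \frac{1}{107584}$ ($S = \frac{1}{328^{2}} = \frac{1}{107584} \approx 9.2951 \cdot 10^{-6}$)
$F{\left(D \right)} = 36 D \left(4 + D\right)$ ($F{\left(D \right)} = 2 D \left(4 + D\right) 18 = 36 D \left(4 + D\right)$)
$\frac{373489}{S} + \frac{472116}{F{\left(23 \right)}} = 373489 \frac{1}{\frac{1}{107584}} + \frac{472116}{36 \cdot 23 \left(4 + 23\right)} = 373489 \cdot 107584 + \frac{472116}{36 \cdot 23 \cdot 27} = 40181440576 + \frac{472116}{22356} = 40181440576 + 472116 \cdot \frac{1}{22356} = 40181440576 + \frac{39343}{1863} = \frac{74858023832431}{1863}$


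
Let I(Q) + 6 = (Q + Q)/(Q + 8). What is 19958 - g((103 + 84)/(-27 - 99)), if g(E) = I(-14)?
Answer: 59878/3 ≈ 19959.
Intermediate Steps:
I(Q) = -6 + 2*Q/(8 + Q) (I(Q) = -6 + (Q + Q)/(Q + 8) = -6 + (2*Q)/(8 + Q) = -6 + 2*Q/(8 + Q))
g(E) = -4/3 (g(E) = 4*(-12 - 1*(-14))/(8 - 14) = 4*(-12 + 14)/(-6) = 4*(-1/6)*2 = -4/3)
19958 - g((103 + 84)/(-27 - 99)) = 19958 - 1*(-4/3) = 19958 + 4/3 = 59878/3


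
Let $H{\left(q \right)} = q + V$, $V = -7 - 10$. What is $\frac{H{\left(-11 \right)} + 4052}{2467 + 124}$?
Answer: $\frac{4024}{2591} \approx 1.5531$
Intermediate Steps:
$V = -17$ ($V = -7 - 10 = -17$)
$H{\left(q \right)} = -17 + q$ ($H{\left(q \right)} = q - 17 = -17 + q$)
$\frac{H{\left(-11 \right)} + 4052}{2467 + 124} = \frac{\left(-17 - 11\right) + 4052}{2467 + 124} = \frac{-28 + 4052}{2591} = 4024 \cdot \frac{1}{2591} = \frac{4024}{2591}$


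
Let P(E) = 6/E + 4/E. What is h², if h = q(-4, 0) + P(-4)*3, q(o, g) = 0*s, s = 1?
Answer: 225/4 ≈ 56.250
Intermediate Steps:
q(o, g) = 0 (q(o, g) = 0*1 = 0)
P(E) = 10/E
h = -15/2 (h = 0 + (10/(-4))*3 = 0 + (10*(-¼))*3 = 0 - 5/2*3 = 0 - 15/2 = -15/2 ≈ -7.5000)
h² = (-15/2)² = 225/4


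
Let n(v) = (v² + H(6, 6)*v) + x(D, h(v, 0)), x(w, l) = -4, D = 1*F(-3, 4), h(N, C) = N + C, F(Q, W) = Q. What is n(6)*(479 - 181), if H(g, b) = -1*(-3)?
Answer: 14900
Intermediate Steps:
H(g, b) = 3
h(N, C) = C + N
D = -3 (D = 1*(-3) = -3)
n(v) = -4 + v² + 3*v (n(v) = (v² + 3*v) - 4 = -4 + v² + 3*v)
n(6)*(479 - 181) = (-4 + 6² + 3*6)*(479 - 181) = (-4 + 36 + 18)*298 = 50*298 = 14900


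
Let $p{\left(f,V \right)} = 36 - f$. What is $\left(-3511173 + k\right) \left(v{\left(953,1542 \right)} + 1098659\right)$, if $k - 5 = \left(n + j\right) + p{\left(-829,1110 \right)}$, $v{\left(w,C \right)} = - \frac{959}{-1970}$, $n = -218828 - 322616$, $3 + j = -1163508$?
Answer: $- \frac{5643845787652881}{985} \approx -5.7298 \cdot 10^{12}$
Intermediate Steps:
$j = -1163511$ ($j = -3 - 1163508 = -1163511$)
$n = -541444$
$v{\left(w,C \right)} = \frac{959}{1970}$ ($v{\left(w,C \right)} = \left(-959\right) \left(- \frac{1}{1970}\right) = \frac{959}{1970}$)
$k = -1704085$ ($k = 5 + \left(\left(-541444 - 1163511\right) + \left(36 - -829\right)\right) = 5 + \left(-1704955 + \left(36 + 829\right)\right) = 5 + \left(-1704955 + 865\right) = 5 - 1704090 = -1704085$)
$\left(-3511173 + k\right) \left(v{\left(953,1542 \right)} + 1098659\right) = \left(-3511173 - 1704085\right) \left(\frac{959}{1970} + 1098659\right) = \left(-5215258\right) \frac{2164359189}{1970} = - \frac{5643845787652881}{985}$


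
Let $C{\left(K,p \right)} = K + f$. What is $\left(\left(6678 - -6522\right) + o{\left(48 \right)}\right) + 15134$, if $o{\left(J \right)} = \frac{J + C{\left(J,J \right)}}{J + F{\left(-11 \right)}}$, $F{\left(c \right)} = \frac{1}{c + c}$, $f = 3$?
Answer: $\frac{29894548}{1055} \approx 28336.0$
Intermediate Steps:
$C{\left(K,p \right)} = 3 + K$ ($C{\left(K,p \right)} = K + 3 = 3 + K$)
$F{\left(c \right)} = \frac{1}{2 c}$
$o{\left(J \right)} = \frac{3 + 2 J}{- \frac{1}{22} + J}$ ($o{\left(J \right)} = \frac{J + \left(3 + J\right)}{J + \frac{1}{2 \left(-11\right)}} = \frac{3 + 2 J}{J + \frac{1}{2} \left(- \frac{1}{11}\right)} = \frac{3 + 2 J}{J - \frac{1}{22}} = \frac{3 + 2 J}{- \frac{1}{22} + J}$)
$\left(\left(6678 - -6522\right) + o{\left(48 \right)}\right) + 15134 = \left(\left(6678 - -6522\right) + \frac{22 \left(3 + 2 \cdot 48\right)}{-1 + 22 \cdot 48}\right) + 15134 = \left(\left(6678 + 6522\right) + \frac{22 \left(3 + 96\right)}{-1 + 1056}\right) + 15134 = \left(13200 + 22 \cdot \frac{1}{1055} \cdot 99\right) + 15134 = \left(13200 + \frac{2178}{1055}\right) + 15134 = \frac{13928178}{1055} + 15134 = \frac{29894548}{1055}$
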